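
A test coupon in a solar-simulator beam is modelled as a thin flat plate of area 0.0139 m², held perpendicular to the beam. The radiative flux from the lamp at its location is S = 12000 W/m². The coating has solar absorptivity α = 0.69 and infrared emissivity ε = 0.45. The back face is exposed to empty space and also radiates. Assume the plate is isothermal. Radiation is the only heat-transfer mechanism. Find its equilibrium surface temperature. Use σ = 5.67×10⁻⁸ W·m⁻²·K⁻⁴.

At equilibrium, absorbed power = emitted power.
Absorbing cross-section = A = 0.01390 m²; emitting surface = 2A = 0.02780 m² (ratio 2).
αS·A_cross = εσ·A_surf·T⁴  ⇒  T⁴ = αS/(ε·2σ).
T⁴ = 0.690·12000/(0.45·2·5.67×10⁻⁸) = 1.623×10¹¹ K⁴.
T = (1.623×10¹¹)^(1/4).

T ≈ 635 K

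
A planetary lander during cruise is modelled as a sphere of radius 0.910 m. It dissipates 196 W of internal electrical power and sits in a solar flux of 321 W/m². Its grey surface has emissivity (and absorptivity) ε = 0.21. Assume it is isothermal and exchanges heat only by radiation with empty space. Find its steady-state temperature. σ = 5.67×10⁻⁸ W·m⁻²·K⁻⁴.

T ≈ 234 K

At steady state, absorbed solar power + internal power = radiated power.
Absorbed: α·S·A_cross = 0.21·321·2.602 = 175.4 W (cross-section πr²).
Total input = 175.4 + 196 = 371.4 W.
Radiated: εσ·A_surf·T⁴ with A_surf = 4πr² = 10.41 m².
T⁴ = 371.4/(0.21·5.67×10⁻⁸·10.41) = 2.997×10⁹ K⁴.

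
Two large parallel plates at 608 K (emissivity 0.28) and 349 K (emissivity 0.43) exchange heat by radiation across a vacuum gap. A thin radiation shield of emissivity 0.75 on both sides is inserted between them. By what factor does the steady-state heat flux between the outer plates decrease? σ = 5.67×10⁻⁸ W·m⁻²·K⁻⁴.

factor ≈ 1.34

Without shield: q₀ = σΔ(T⁴)/(1/ε₁+1/ε₂−1) with denominator 4.897.
With shield the two gaps are in series; the resistances add: (1/ε₁+1/ε_s−1)+(1/ε_s+1/ε₂−1) = 3.905+2.659 = 6.564.
Heat-flux ratio q₀/q = 6.564/4.897.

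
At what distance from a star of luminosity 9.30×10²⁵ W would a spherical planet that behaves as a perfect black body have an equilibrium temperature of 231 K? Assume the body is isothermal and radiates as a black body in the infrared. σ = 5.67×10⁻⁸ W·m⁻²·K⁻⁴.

d ≈ 1.07×10¹¹ m

For an isothermal black-emitting sphere, (1−a)S·πr² = σ·4πr²·T⁴ ⇒ S = 4σT⁴/(1−a).
S = 4·5.67×10⁻⁸·(231)⁴/1.00 = 645.8 W/m².
Flux falls as S = L/(4πd²), so d = √(L/(4πS)) = √(9.30×10²⁵/(4π·645.8)).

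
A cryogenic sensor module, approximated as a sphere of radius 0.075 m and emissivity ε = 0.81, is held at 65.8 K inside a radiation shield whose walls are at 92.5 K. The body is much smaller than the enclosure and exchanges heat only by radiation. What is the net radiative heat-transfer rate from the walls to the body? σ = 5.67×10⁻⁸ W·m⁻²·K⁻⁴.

For a small grey body in a large enclosure: P_net = εσA(T_body⁴ − T_wall⁴).
A = 4πr² = 0.07069 m²; T_body⁴ − T_wall⁴ = 1.875×10⁷ − 7.321×10⁷ = -5.446×10⁷ K⁴.
|P_net| = 0.81·5.67×10⁻⁸·0.07069·5.446×10⁷.

P_net ≈ 0.177 W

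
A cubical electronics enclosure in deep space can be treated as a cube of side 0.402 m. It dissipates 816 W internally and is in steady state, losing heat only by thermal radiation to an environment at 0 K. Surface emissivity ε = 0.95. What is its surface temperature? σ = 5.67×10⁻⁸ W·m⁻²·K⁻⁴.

Steady state: internal power = radiated power, P = εσA T⁴.
Radiating area A = 6L² = 0.9696 m².
T⁴ = P/(εσA) = 816/(0.95·5.67×10⁻⁸·0.9696) = 1.562×10¹⁰ K⁴.
T = (1.562×10¹⁰)^(1/4).

T ≈ 354 K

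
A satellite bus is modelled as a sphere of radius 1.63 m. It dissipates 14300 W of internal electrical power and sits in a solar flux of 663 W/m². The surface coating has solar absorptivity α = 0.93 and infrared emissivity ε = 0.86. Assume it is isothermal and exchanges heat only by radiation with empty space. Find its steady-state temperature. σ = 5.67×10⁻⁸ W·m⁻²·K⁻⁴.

T ≈ 331 K

At steady state, absorbed solar power + internal power = radiated power.
Absorbed: α·S·A_cross = 0.93·663·8.347 = 5147 W (cross-section πr²).
Total input = 5147 + 14300 = 19450 W.
Radiated: εσ·A_surf·T⁴ with A_surf = 4πr² = 33.39 m².
T⁴ = 19450/(0.86·5.67×10⁻⁸·33.39) = 1.194×10¹⁰ K⁴.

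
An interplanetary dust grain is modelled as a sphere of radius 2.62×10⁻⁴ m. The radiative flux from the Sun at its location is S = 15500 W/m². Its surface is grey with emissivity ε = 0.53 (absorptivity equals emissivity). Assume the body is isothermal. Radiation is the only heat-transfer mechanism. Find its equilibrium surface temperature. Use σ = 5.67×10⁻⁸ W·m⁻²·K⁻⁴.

At equilibrium, absorbed power = emitted power.
Absorbing cross-section = πr² = 2.157×10⁻⁷ m²; emitting surface = 4πr² = 8.626×10⁻⁷ m² (ratio 4).
εS·A_cross = εσ·A_surf·T⁴  ⇒  T⁴ = S/(4σ)   (ε cancels).
T⁴ = 15500/(4·5.67×10⁻⁸) = 6.834×10¹⁰ K⁴.
T = (6.834×10¹⁰)^(1/4).

T ≈ 511 K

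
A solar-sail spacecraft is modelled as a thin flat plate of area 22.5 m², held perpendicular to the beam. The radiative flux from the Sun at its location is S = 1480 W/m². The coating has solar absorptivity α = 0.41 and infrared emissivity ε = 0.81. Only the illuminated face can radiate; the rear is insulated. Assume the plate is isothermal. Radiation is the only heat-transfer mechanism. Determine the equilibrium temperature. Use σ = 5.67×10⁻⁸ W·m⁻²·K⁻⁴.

At equilibrium, absorbed power = emitted power.
Absorbing cross-section = A = 22.50 m²; emitting surface = A = 22.50 m² (ratio 1).
αS·A_cross = εσ·A_surf·T⁴  ⇒  T⁴ = αS/(ε·1σ).
T⁴ = 0.410·1480/(0.81·1·5.67×10⁻⁸) = 1.321×10¹⁰ K⁴.
T = (1.321×10¹⁰)^(1/4).

T ≈ 339 K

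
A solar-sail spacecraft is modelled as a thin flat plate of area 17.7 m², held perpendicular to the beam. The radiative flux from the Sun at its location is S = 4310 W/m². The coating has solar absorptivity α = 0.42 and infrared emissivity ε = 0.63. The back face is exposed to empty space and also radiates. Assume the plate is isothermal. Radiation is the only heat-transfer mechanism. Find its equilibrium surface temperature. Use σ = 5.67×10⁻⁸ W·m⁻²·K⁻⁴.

At equilibrium, absorbed power = emitted power.
Absorbing cross-section = A = 17.70 m²; emitting surface = 2A = 35.40 m² (ratio 2).
αS·A_cross = εσ·A_surf·T⁴  ⇒  T⁴ = αS/(ε·2σ).
T⁴ = 0.420·4310/(0.63·2·5.67×10⁻⁸) = 2.534×10¹⁰ K⁴.
T = (2.534×10¹⁰)^(1/4).

T ≈ 399 K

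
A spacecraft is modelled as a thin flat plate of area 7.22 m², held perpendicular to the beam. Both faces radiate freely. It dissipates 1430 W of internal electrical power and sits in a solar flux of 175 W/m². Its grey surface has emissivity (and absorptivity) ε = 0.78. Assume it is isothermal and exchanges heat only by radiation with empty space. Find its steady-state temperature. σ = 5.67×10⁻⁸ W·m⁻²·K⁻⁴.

T ≈ 248 K

At steady state, absorbed solar power + internal power = radiated power.
Absorbed: α·S·A_cross = 0.78·175·7.220 = 985.5 W (cross-section A).
Total input = 985.5 + 1430 = 2416 W.
Radiated: εσ·A_surf·T⁴ with A_surf = 2A = 14.44 m².
T⁴ = 2416/(0.78·5.67×10⁻⁸·14.44) = 3.782×10⁹ K⁴.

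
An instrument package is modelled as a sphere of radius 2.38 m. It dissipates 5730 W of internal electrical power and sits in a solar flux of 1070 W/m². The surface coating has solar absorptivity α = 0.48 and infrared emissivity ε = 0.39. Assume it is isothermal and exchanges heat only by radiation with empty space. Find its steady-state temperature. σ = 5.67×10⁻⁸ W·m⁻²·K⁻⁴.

At steady state, absorbed solar power + internal power = radiated power.
Absorbed: α·S·A_cross = 0.48·1070·17.80 = 9140 W (cross-section πr²).
Total input = 9140 + 5730 = 14870 W.
Radiated: εσ·A_surf·T⁴ with A_surf = 4πr² = 71.18 m².
T⁴ = 14870/(0.39·5.67×10⁻⁸·71.18) = 9.447×10⁹ K⁴.

T ≈ 312 K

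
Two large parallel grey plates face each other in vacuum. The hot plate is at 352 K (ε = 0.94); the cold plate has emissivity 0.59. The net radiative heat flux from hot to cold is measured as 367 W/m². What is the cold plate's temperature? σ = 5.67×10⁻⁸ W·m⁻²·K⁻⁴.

T₂ ≈ 251 K

q = σ(T₁⁴ − T₂⁴)/(1/ε₁ + 1/ε₂ − 1); denominator = 1.759.
T₂⁴ = T₁⁴ − q·(1/ε₁+1/ε₂−1)/σ = 1.535×10¹⁰ − 367·1.759/5.67×10⁻⁸
    = 3.968×10⁹ K⁴.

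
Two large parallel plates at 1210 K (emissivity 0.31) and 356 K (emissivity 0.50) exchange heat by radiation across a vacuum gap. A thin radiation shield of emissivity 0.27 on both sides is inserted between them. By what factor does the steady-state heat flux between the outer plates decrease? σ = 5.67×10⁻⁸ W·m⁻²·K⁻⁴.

Without shield: q₀ = σΔ(T⁴)/(1/ε₁+1/ε₂−1) with denominator 4.226.
With shield the two gaps are in series; the resistances add: (1/ε₁+1/ε_s−1)+(1/ε_s+1/ε₂−1) = 5.930+4.704 = 10.63.
Heat-flux ratio q₀/q = 10.63/4.226.

factor ≈ 2.52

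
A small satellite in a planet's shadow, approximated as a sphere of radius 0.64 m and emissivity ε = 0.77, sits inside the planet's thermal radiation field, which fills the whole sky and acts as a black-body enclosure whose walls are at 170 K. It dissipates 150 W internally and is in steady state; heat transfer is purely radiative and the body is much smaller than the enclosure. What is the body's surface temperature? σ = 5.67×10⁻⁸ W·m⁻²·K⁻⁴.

For a small grey body in a large enclosure, net radiated power = εσA(T⁴ − T_w⁴).
Steady state: P = εσA(T⁴ − T_w⁴) with A = 4πr² = 5.147 m².
T⁴ = P/(εσA) + T_w⁴ = 150/(0.77·5.67×10⁻⁸·5.147) + (170)⁴
    = 6.675×10⁸ + 8.352×10⁸ = 1.503×10⁹ K⁴.

T ≈ 197 K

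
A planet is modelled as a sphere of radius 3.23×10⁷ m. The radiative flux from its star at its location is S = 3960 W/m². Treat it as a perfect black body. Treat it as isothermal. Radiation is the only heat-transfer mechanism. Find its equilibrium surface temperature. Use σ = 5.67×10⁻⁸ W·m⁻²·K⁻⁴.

At equilibrium, absorbed power = emitted power.
Absorbing cross-section = πr² = 3.278×10¹⁵ m²; emitting surface = 4πr² = 1.311×10¹⁶ m² (ratio 4).
S·A_cross = εσ·A_surf·T⁴  ⇒  T⁴ = S/(4σ).
T⁴ = 1.00·3960/(4·5.67×10⁻⁸) = 1.746×10¹⁰ K⁴.
T = (1.746×10¹⁰)^(1/4).

T ≈ 364 K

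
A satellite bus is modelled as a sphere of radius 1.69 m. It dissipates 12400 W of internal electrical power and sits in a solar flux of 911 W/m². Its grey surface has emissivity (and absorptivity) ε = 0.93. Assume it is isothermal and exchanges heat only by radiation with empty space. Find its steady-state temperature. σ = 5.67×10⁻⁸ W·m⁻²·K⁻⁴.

At steady state, absorbed solar power + internal power = radiated power.
Absorbed: α·S·A_cross = 0.93·911·8.973 = 7602 W (cross-section πr²).
Total input = 7602 + 12400 = 20000 W.
Radiated: εσ·A_surf·T⁴ with A_surf = 4πr² = 35.89 m².
T⁴ = 20000/(0.93·5.67×10⁻⁸·35.89) = 1.057×10¹⁰ K⁴.

T ≈ 321 K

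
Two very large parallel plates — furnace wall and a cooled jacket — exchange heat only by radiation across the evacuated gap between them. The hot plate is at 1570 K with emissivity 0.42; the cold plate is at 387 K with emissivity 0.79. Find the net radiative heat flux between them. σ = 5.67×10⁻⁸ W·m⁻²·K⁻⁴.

q ≈ 1.30×10⁵ W/m²

For two infinite grey parallel plates, q = σ(T₁⁴ − T₂⁴)/(1/ε₁ + 1/ε₂ − 1).
T₁⁴ − T₂⁴ = 6.076×10¹² − 2.243×10¹⁰ = 6.053×10¹² K⁴.
1/ε₁ + 1/ε₂ − 1 = 2.381 + 1.266 − 1 = 2.647.
q = 5.67×10⁻⁸ × 6.053×10¹² / 2.647.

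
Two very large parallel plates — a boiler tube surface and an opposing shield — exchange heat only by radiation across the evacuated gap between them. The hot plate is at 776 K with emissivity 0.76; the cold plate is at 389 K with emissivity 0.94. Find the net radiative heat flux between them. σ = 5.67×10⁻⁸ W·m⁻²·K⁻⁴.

For two infinite grey parallel plates, q = σ(T₁⁴ − T₂⁴)/(1/ε₁ + 1/ε₂ − 1).
T₁⁴ − T₂⁴ = 3.626×10¹¹ − 2.290×10¹⁰ = 3.397×10¹¹ K⁴.
1/ε₁ + 1/ε₂ − 1 = 1.316 + 1.064 − 1 = 1.380.
q = 5.67×10⁻⁸ × 3.397×10¹¹ / 1.380.

q ≈ 14000 W/m²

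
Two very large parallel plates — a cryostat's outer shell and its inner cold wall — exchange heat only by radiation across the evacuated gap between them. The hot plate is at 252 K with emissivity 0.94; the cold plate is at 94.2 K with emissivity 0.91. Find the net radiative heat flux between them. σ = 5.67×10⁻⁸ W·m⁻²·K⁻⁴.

q ≈ 193 W/m²

For two infinite grey parallel plates, q = σ(T₁⁴ − T₂⁴)/(1/ε₁ + 1/ε₂ − 1).
T₁⁴ − T₂⁴ = 4.033×10⁹ − 7.874×10⁷ = 3.954×10⁹ K⁴.
1/ε₁ + 1/ε₂ − 1 = 1.064 + 1.099 − 1 = 1.163.
q = 5.67×10⁻⁸ × 3.954×10⁹ / 1.163.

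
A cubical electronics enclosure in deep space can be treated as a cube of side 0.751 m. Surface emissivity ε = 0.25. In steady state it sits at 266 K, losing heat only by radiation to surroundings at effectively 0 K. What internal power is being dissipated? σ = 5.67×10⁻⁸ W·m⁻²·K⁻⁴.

Steady state: P = εσA T⁴.
A = 6L² = 3.384 m²; T⁴ = (266)⁴ = 5.006×10⁹ K⁴.
P = 0.25 × 5.67×10⁻⁸ × 3.384 × 5.006×10⁹.

P ≈ 240 W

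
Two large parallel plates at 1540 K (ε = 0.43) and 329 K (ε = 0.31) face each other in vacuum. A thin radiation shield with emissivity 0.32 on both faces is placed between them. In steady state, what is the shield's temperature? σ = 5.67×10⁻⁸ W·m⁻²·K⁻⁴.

T_s ≈ 1320 K

In steady state the net flux on the hot side equals that on the cold side.
σ(T₁⁴−T_s⁴)/D₁ = σ(T_s⁴−T₂⁴)/D₂, with D₁ = 1/ε₁+1/ε_s−1 = 4.451, D₂ = 1/ε_s+1/ε₂−1 = 5.351.
Solve for T_s⁴: T_s⁴ = (D₂·T₁⁴ + D₁·T₂⁴)/(D₁+D₂) = 3.076×10¹² K⁴.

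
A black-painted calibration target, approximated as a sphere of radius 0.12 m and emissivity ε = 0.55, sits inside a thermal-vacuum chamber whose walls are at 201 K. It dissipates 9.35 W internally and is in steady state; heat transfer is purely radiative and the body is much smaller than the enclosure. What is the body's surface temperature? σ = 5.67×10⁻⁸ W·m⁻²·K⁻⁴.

For a small grey body in a large enclosure, net radiated power = εσA(T⁴ − T_w⁴).
Steady state: P = εσA(T⁴ − T_w⁴) with A = 4πr² = 0.1810 m².
T⁴ = P/(εσA) + T_w⁴ = 9.35/(0.55·5.67×10⁻⁸·0.1810) + (201)⁴
    = 1.657×10⁹ + 1.632×10⁹ = 3.289×10⁹ K⁴.

T ≈ 239 K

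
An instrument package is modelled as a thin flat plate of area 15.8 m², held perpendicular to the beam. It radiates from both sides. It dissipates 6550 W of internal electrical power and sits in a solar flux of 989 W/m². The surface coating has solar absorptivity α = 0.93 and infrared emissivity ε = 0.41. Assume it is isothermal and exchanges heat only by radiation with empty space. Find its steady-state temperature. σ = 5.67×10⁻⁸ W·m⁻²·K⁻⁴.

T ≈ 412 K

At steady state, absorbed solar power + internal power = radiated power.
Absorbed: α·S·A_cross = 0.93·989·15.80 = 14530 W (cross-section A).
Total input = 14530 + 6550 = 21080 W.
Radiated: εσ·A_surf·T⁴ with A_surf = 2A = 31.60 m².
T⁴ = 21080/(0.41·5.67×10⁻⁸·31.60) = 2.870×10¹⁰ K⁴.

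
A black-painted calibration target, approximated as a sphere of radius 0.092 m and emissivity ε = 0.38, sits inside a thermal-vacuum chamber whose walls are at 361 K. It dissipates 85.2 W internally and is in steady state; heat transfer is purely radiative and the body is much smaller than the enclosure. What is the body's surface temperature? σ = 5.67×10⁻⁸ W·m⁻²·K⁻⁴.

T ≈ 482 K

For a small grey body in a large enclosure, net radiated power = εσA(T⁴ − T_w⁴).
Steady state: P = εσA(T⁴ − T_w⁴) with A = 4πr² = 0.1064 m².
T⁴ = P/(εσA) + T_w⁴ = 85.2/(0.38·5.67×10⁻⁸·0.1064) + (361)⁴
    = 3.718×10¹⁰ + 1.698×10¹⁰ = 5.416×10¹⁰ K⁴.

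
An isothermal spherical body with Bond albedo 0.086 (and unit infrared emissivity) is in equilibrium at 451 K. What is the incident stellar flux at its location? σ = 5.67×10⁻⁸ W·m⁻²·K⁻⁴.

S ≈ 10300 W/m²

(1−a)S·πr² = σ·4πr²·T⁴ ⇒ S = 4σT⁴/(1−a).
S = 4·5.67×10⁻⁸·4.137×10¹⁰/0.914.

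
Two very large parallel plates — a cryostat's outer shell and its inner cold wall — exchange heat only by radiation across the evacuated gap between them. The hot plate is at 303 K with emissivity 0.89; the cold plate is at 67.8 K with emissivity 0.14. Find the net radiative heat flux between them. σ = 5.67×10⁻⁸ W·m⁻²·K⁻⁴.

For two infinite grey parallel plates, q = σ(T₁⁴ − T₂⁴)/(1/ε₁ + 1/ε₂ − 1).
T₁⁴ − T₂⁴ = 8.429×10⁹ − 2.113×10⁷ = 8.408×10⁹ K⁴.
1/ε₁ + 1/ε₂ − 1 = 1.124 + 7.143 − 1 = 7.266.
q = 5.67×10⁻⁸ × 8.408×10⁹ / 7.266.

q ≈ 65.6 W/m²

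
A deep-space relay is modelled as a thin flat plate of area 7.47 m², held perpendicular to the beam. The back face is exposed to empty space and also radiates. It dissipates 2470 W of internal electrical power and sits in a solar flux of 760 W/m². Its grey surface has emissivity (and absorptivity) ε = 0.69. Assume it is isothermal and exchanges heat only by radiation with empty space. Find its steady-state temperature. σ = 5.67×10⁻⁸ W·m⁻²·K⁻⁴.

T ≈ 323 K

At steady state, absorbed solar power + internal power = radiated power.
Absorbed: α·S·A_cross = 0.69·760·7.470 = 3917 W (cross-section A).
Total input = 3917 + 2470 = 6387 W.
Radiated: εσ·A_surf·T⁴ with A_surf = 2A = 14.94 m².
T⁴ = 6387/(0.69·5.67×10⁻⁸·14.94) = 1.093×10¹⁰ K⁴.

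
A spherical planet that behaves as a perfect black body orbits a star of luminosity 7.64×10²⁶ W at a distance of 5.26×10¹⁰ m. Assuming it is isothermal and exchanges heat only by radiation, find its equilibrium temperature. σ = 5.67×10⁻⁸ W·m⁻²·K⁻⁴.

First find the stellar flux at distance d: S = L/(4πd²) = 7.64×10²⁶/(4π·(5.26×10¹⁰)²) = 21970 W/m².
For an isothermal sphere, absorbed (1−a)S·πr² = emitted σ·4πr²·T⁴, so T⁴ = (1−a)S/(4σ).
T⁴ = 1.00·21970/(4·5.67×10⁻⁸) = 9.689×10¹⁰ K⁴.

T ≈ 558 K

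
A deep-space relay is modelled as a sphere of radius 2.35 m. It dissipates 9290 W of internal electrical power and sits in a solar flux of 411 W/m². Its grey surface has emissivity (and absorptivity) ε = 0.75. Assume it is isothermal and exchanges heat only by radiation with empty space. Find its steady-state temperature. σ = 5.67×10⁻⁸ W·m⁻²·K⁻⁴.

At steady state, absorbed solar power + internal power = radiated power.
Absorbed: α·S·A_cross = 0.75·411·17.35 = 5348 W (cross-section πr²).
Total input = 5348 + 9290 = 14640 W.
Radiated: εσ·A_surf·T⁴ with A_surf = 4πr² = 69.40 m².
T⁴ = 14640/(0.75·5.67×10⁻⁸·69.40) = 4.960×10⁹ K⁴.

T ≈ 265 K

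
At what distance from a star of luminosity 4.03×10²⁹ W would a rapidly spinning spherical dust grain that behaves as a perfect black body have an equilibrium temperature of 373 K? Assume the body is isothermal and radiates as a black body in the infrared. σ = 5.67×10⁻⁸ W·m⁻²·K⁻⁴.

d ≈ 2.70×10¹² m

For an isothermal black-emitting sphere, (1−a)S·πr² = σ·4πr²·T⁴ ⇒ S = 4σT⁴/(1−a).
S = 4·5.67×10⁻⁸·(373)⁴/1.00 = 4390 W/m².
Flux falls as S = L/(4πd²), so d = √(L/(4πS)) = √(4.03×10²⁹/(4π·4390)).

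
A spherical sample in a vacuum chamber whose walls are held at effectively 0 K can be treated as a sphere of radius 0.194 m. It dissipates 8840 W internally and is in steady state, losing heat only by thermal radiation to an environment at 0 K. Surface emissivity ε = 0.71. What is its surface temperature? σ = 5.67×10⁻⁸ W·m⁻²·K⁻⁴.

T ≈ 825 K

Steady state: internal power = radiated power, P = εσA T⁴.
Radiating area A = 4πr² = 0.4729 m².
T⁴ = P/(εσA) = 8840/(0.71·5.67×10⁻⁸·0.4729) = 4.643×10¹¹ K⁴.
T = (4.643×10¹¹)^(1/4).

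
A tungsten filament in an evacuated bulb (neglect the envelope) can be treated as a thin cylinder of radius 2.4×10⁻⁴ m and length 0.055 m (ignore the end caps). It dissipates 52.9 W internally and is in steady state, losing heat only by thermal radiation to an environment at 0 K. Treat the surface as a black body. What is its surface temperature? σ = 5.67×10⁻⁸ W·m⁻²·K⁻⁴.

T ≈ 1830 K

Steady state: internal power = radiated power, P = εσA T⁴.
Radiating area A = 2πrL = 8.294×10⁻⁵ m².
T⁴ = P/(εσA) = 52.9/(1.0·5.67×10⁻⁸·8.294×10⁻⁵) = 1.125×10¹³ K⁴.
T = (1.125×10¹³)^(1/4).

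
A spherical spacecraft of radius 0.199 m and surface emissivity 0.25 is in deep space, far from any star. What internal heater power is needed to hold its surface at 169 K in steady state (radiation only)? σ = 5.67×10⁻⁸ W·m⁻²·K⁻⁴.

P ≈ 5.75 W

P = εσ·4πr²·T⁴.
4πr² = 0.4976 m²; T⁴ = 8.157×10⁸ K⁴.
P = 0.25·5.67×10⁻⁸·0.4976·8.157×10⁸.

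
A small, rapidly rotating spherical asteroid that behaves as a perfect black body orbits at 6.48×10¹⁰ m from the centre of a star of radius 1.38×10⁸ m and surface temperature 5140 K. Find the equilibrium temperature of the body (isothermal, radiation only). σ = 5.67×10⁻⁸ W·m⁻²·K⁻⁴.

T ≈ 168 K

The star's surface emits σT_*⁴; at distance d the flux is S = σT_*⁴(R_*/d)².
S = 5.67×10⁻⁸·(5140)⁴·(1.38×10⁸/6.48×10¹⁰)² = 179.5 W/m².
For an isothermal sphere T⁴ = (1−a)S/(4σ) = 7.914×10⁸ K⁴.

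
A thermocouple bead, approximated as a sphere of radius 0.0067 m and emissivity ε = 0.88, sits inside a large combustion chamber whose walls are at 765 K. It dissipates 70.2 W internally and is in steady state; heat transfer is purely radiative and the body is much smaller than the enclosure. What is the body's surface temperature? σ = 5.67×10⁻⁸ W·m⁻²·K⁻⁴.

T ≈ 1300 K

For a small grey body in a large enclosure, net radiated power = εσA(T⁴ − T_w⁴).
Steady state: P = εσA(T⁴ − T_w⁴) with A = 4πr² = 5.641×10⁻⁴ m².
T⁴ = P/(εσA) + T_w⁴ = 70.2/(0.88·5.67×10⁻⁸·5.641×10⁻⁴) + (765)⁴
    = 2.494×10¹² + 3.425×10¹¹ = 2.837×10¹² K⁴.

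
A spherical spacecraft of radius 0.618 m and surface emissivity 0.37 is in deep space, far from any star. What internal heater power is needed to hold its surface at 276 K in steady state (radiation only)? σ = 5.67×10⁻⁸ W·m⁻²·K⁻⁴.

P ≈ 584 W

P = εσ·4πr²·T⁴.
4πr² = 4.799 m²; T⁴ = 5.803×10⁹ K⁴.
P = 0.37·5.67×10⁻⁸·4.799·5.803×10⁹.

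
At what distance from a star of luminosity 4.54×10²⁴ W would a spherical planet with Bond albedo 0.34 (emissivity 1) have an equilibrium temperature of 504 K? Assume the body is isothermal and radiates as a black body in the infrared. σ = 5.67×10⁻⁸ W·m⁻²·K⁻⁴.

For an isothermal black-emitting sphere, (1−a)S·πr² = σ·4πr²·T⁴ ⇒ S = 4σT⁴/(1−a).
S = 4·5.67×10⁻⁸·(504)⁴/0.660 = 22170 W/m².
Flux falls as S = L/(4πd²), so d = √(L/(4πS)) = √(4.54×10²⁴/(4π·22170)).

d ≈ 4.04×10⁹ m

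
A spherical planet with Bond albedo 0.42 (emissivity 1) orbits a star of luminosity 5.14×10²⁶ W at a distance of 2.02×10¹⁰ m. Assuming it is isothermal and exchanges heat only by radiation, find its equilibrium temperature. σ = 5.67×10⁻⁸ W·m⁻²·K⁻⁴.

First find the stellar flux at distance d: S = L/(4πd²) = 5.14×10²⁶/(4π·(2.02×10¹⁰)²) = 1.002×10⁵ W/m².
For an isothermal sphere, absorbed (1−a)S·πr² = emitted σ·4πr²·T⁴, so T⁴ = (1−a)S/(4σ).
T⁴ = 0.580·1.002×10⁵/(4·5.67×10⁻⁸) = 2.564×10¹¹ K⁴.

T ≈ 712 K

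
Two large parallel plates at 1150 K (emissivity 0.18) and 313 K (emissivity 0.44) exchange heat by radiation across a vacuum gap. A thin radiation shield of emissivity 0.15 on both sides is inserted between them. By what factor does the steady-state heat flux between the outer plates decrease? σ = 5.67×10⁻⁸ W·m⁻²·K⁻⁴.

factor ≈ 2.81

Without shield: q₀ = σΔ(T⁴)/(1/ε₁+1/ε₂−1) with denominator 6.828.
With shield the two gaps are in series; the resistances add: (1/ε₁+1/ε_s−1)+(1/ε_s+1/ε₂−1) = 11.22+7.939 = 19.16.
Heat-flux ratio q₀/q = 19.16/6.828.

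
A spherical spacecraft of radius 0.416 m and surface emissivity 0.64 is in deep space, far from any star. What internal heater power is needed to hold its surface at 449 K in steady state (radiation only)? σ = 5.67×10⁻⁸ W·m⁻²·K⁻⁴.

P = εσ·4πr²·T⁴.
4πr² = 2.175 m²; T⁴ = 4.064×10¹⁰ K⁴.
P = 0.64·5.67×10⁻⁸·2.175·4.064×10¹⁰.

P ≈ 3210 W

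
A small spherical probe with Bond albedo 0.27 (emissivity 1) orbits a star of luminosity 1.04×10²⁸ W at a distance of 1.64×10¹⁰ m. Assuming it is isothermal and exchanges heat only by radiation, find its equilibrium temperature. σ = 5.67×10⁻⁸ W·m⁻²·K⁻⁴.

T ≈ 1770 K

First find the stellar flux at distance d: S = L/(4πd²) = 1.04×10²⁸/(4π·(1.64×10¹⁰)²) = 3.077×10⁶ W/m².
For an isothermal sphere, absorbed (1−a)S·πr² = emitted σ·4πr²·T⁴, so T⁴ = (1−a)S/(4σ).
T⁴ = 0.730·3.077×10⁶/(4·5.67×10⁻⁸) = 9.904×10¹² K⁴.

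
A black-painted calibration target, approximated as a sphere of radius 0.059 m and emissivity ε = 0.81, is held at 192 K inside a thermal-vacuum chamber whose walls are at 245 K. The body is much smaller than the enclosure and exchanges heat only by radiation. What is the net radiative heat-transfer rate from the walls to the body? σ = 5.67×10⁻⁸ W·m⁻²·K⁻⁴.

For a small grey body in a large enclosure: P_net = εσA(T_body⁴ − T_wall⁴).
A = 4πr² = 0.04374 m²; T_body⁴ − T_wall⁴ = 1.359×10⁹ − 3.603×10⁹ = -2.244×10⁹ K⁴.
|P_net| = 0.81·5.67×10⁻⁸·0.04374·2.244×10⁹.

P_net ≈ 4.51 W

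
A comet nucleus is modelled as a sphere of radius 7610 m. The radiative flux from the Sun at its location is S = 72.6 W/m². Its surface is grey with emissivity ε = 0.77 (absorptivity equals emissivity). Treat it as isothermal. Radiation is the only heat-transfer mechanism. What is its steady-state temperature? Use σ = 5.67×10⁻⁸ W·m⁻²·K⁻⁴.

T ≈ 134 K

At equilibrium, absorbed power = emitted power.
Absorbing cross-section = πr² = 1.819×10⁸ m²; emitting surface = 4πr² = 7.277×10⁸ m² (ratio 4).
εS·A_cross = εσ·A_surf·T⁴  ⇒  T⁴ = S/(4σ)   (ε cancels).
T⁴ = 72.6/(4·5.67×10⁻⁸) = 3.201×10⁸ K⁴.
T = (3.201×10⁸)^(1/4).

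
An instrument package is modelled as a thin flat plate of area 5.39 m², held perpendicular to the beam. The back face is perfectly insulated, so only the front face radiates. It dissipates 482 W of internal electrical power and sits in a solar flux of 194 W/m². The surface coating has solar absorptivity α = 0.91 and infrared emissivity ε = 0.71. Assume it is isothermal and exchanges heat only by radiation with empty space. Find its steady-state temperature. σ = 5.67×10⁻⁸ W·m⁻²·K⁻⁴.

T ≈ 285 K

At steady state, absorbed solar power + internal power = radiated power.
Absorbed: α·S·A_cross = 0.91·194·5.390 = 951.6 W (cross-section A).
Total input = 951.6 + 482 = 1434 W.
Radiated: εσ·A_surf·T⁴ with A_surf = A = 5.390 m².
T⁴ = 1434/(0.71·5.67×10⁻⁸·5.390) = 6.607×10⁹ K⁴.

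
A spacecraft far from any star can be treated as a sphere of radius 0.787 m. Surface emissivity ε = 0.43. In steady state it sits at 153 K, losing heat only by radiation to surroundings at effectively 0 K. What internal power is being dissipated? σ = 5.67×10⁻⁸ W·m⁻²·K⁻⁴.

P ≈ 104 W

Steady state: P = εσA T⁴.
A = 4πr² = 7.783 m²; T⁴ = (153)⁴ = 5.480×10⁸ K⁴.
P = 0.43 × 5.67×10⁻⁸ × 7.783 × 5.480×10⁸.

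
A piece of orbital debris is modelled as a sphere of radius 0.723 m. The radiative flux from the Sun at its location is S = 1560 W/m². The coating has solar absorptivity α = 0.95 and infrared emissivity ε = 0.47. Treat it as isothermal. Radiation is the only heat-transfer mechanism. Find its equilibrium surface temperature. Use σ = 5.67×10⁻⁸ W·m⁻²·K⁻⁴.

At equilibrium, absorbed power = emitted power.
Absorbing cross-section = πr² = 1.642 m²; emitting surface = 4πr² = 6.569 m² (ratio 4).
αS·A_cross = εσ·A_surf·T⁴  ⇒  T⁴ = αS/(ε·4σ).
T⁴ = 0.950·1560/(0.47·4·5.67×10⁻⁸) = 1.390×10¹⁰ K⁴.
T = (1.390×10¹⁰)^(1/4).

T ≈ 343 K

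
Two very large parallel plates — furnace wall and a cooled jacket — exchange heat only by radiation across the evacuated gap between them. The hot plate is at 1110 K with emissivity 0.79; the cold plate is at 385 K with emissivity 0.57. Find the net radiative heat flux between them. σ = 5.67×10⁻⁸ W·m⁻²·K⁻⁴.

For two infinite grey parallel plates, q = σ(T₁⁴ − T₂⁴)/(1/ε₁ + 1/ε₂ − 1).
T₁⁴ − T₂⁴ = 1.518×10¹² − 2.197×10¹⁰ = 1.496×10¹² K⁴.
1/ε₁ + 1/ε₂ − 1 = 1.266 + 1.754 − 1 = 2.020.
q = 5.67×10⁻⁸ × 1.496×10¹² / 2.020.

q ≈ 42000 W/m²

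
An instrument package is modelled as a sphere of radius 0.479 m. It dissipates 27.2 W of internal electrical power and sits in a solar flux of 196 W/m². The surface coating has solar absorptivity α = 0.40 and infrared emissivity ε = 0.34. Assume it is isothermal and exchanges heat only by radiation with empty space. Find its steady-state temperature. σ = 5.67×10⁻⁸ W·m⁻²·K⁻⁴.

T ≈ 197 K

At steady state, absorbed solar power + internal power = radiated power.
Absorbed: α·S·A_cross = 0.40·196·0.7208 = 56.51 W (cross-section πr²).
Total input = 56.51 + 27.2 = 83.71 W.
Radiated: εσ·A_surf·T⁴ with A_surf = 4πr² = 2.883 m².
T⁴ = 83.71/(0.34·5.67×10⁻⁸·2.883) = 1.506×10⁹ K⁴.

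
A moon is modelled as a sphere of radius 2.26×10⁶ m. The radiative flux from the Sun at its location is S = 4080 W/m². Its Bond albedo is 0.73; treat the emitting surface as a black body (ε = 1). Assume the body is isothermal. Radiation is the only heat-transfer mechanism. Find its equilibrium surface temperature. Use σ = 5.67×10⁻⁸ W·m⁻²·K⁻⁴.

At equilibrium, absorbed power = emitted power.
Absorbing cross-section = πr² = 1.605×10¹³ m²; emitting surface = 4πr² = 6.418×10¹³ m² (ratio 4).
(1−a)S·A_cross = εσ·A_surf·T⁴  ⇒  T⁴ = (1−a)S/(4σ).
T⁴ = 0.270·4080/(4·5.67×10⁻⁸) = 4.857×10⁹ K⁴.
T = (4.857×10⁹)^(1/4).

T ≈ 264 K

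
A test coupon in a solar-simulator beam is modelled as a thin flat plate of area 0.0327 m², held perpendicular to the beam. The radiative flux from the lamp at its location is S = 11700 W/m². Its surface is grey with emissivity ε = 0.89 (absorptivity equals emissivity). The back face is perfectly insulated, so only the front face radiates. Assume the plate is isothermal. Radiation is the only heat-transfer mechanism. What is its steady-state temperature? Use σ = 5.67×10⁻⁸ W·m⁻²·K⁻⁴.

At equilibrium, absorbed power = emitted power.
Absorbing cross-section = A = 0.03270 m²; emitting surface = A = 0.03270 m² (ratio 1).
εS·A_cross = εσ·A_surf·T⁴  ⇒  T⁴ = S/(1σ)   (ε cancels).
T⁴ = 11700/(1·5.67×10⁻⁸) = 2.063×10¹¹ K⁴.
T = (2.063×10¹¹)^(1/4).

T ≈ 674 K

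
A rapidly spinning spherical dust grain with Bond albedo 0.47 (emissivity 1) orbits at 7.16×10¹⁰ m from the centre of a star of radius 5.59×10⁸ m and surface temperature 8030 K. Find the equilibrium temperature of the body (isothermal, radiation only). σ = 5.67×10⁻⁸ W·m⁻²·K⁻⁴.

T ≈ 428 K

The star's surface emits σT_*⁴; at distance d the flux is S = σT_*⁴(R_*/d)².
S = 5.67×10⁻⁸·(8030)⁴·(5.59×10⁸/7.16×10¹⁰)² = 14370 W/m².
For an isothermal sphere T⁴ = (1−a)S/(4σ) = 3.358×10¹⁰ K⁴.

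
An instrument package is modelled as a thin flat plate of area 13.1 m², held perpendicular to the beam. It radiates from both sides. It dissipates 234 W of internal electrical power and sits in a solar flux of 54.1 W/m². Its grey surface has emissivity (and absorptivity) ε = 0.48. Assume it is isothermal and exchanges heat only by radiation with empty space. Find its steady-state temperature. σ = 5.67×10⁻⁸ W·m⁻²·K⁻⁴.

At steady state, absorbed solar power + internal power = radiated power.
Absorbed: α·S·A_cross = 0.48·54.1·13.10 = 340.2 W (cross-section A).
Total input = 340.2 + 234 = 574.2 W.
Radiated: εσ·A_surf·T⁴ with A_surf = 2A = 26.20 m².
T⁴ = 574.2/(0.48·5.67×10⁻⁸·26.20) = 8.052×10⁸ K⁴.

T ≈ 168 K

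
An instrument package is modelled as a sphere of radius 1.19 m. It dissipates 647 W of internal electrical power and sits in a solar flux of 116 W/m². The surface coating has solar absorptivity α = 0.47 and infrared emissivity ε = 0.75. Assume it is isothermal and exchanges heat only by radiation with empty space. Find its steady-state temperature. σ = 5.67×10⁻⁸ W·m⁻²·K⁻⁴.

T ≈ 185 K

At steady state, absorbed solar power + internal power = radiated power.
Absorbed: α·S·A_cross = 0.47·116·4.449 = 242.5 W (cross-section πr²).
Total input = 242.5 + 647 = 889.5 W.
Radiated: εσ·A_surf·T⁴ with A_surf = 4πr² = 17.80 m².
T⁴ = 889.5/(0.75·5.67×10⁻⁸·17.80) = 1.175×10⁹ K⁴.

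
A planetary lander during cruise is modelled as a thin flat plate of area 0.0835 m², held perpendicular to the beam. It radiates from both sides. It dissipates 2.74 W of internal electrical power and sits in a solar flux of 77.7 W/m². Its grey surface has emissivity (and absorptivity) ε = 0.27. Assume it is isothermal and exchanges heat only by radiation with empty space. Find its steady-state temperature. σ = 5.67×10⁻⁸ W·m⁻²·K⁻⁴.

At steady state, absorbed solar power + internal power = radiated power.
Absorbed: α·S·A_cross = 0.27·77.7·0.08350 = 1.752 W (cross-section A).
Total input = 1.752 + 2.74 = 4.492 W.
Radiated: εσ·A_surf·T⁴ with A_surf = 2A = 0.1670 m².
T⁴ = 4.492/(0.27·5.67×10⁻⁸·0.1670) = 1.757×10⁹ K⁴.

T ≈ 205 K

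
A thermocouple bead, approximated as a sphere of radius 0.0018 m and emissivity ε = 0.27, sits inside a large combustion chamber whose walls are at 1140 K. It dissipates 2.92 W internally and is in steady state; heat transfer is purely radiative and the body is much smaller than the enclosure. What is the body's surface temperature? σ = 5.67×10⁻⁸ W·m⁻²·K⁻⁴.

T ≈ 1590 K

For a small grey body in a large enclosure, net radiated power = εσA(T⁴ − T_w⁴).
Steady state: P = εσA(T⁴ − T_w⁴) with A = 4πr² = 4.072×10⁻⁵ m².
T⁴ = P/(εσA) + T_w⁴ = 2.92/(0.27·5.67×10⁻⁸·4.072×10⁻⁵) + (1140)⁴
    = 4.685×10¹² + 1.689×10¹² = 6.374×10¹² K⁴.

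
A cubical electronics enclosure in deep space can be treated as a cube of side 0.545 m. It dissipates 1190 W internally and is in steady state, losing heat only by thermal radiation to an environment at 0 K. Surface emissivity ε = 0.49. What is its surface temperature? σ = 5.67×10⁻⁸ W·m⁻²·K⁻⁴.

T ≈ 394 K

Steady state: internal power = radiated power, P = εσA T⁴.
Radiating area A = 6L² = 1.782 m².
T⁴ = P/(εσA) = 1190/(0.49·5.67×10⁻⁸·1.782) = 2.403×10¹⁰ K⁴.
T = (2.403×10¹⁰)^(1/4).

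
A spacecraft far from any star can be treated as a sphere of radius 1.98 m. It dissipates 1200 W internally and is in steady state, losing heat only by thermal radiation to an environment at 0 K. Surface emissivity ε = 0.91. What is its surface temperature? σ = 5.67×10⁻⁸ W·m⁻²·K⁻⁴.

Steady state: internal power = radiated power, P = εσA T⁴.
Radiating area A = 4πr² = 49.27 m².
T⁴ = P/(εσA) = 1200/(0.91·5.67×10⁻⁸·49.27) = 4.721×10⁸ K⁴.
T = (4.721×10⁸)^(1/4).

T ≈ 147 K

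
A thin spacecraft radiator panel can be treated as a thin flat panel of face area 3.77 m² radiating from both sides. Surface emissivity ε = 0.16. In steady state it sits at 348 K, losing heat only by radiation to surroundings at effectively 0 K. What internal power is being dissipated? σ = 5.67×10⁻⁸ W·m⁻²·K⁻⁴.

Steady state: P = εσA T⁴.
A = 2·3.77 = 7.540 m²; T⁴ = (348)⁴ = 1.467×10¹⁰ K⁴.
P = 0.16 × 5.67×10⁻⁸ × 7.540 × 1.467×10¹⁰.

P ≈ 1000 W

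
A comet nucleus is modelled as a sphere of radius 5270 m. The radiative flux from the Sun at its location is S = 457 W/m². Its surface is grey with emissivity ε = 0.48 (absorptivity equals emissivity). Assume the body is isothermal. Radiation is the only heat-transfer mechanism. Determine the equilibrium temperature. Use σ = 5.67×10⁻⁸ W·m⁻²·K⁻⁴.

At equilibrium, absorbed power = emitted power.
Absorbing cross-section = πr² = 8.725×10⁷ m²; emitting surface = 4πr² = 3.490×10⁸ m² (ratio 4).
εS·A_cross = εσ·A_surf·T⁴  ⇒  T⁴ = S/(4σ)   (ε cancels).
T⁴ = 457/(4·5.67×10⁻⁸) = 2.015×10⁹ K⁴.
T = (2.015×10⁹)^(1/4).

T ≈ 212 K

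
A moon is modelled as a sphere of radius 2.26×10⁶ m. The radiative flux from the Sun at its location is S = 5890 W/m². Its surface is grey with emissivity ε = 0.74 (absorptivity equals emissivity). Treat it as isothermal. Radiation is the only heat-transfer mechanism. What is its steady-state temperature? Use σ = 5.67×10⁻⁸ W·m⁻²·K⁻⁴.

T ≈ 401 K

At equilibrium, absorbed power = emitted power.
Absorbing cross-section = πr² = 1.605×10¹³ m²; emitting surface = 4πr² = 6.418×10¹³ m² (ratio 4).
εS·A_cross = εσ·A_surf·T⁴  ⇒  T⁴ = S/(4σ)   (ε cancels).
T⁴ = 5890/(4·5.67×10⁻⁸) = 2.597×10¹⁰ K⁴.
T = (2.597×10¹⁰)^(1/4).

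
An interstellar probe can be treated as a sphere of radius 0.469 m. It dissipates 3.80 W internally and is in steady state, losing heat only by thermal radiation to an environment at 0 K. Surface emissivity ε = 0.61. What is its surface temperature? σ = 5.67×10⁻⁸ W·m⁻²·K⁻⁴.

T ≈ 79.4 K

Steady state: internal power = radiated power, P = εσA T⁴.
Radiating area A = 4πr² = 2.764 m².
T⁴ = P/(εσA) = 3.80/(0.61·5.67×10⁻⁸·2.764) = 3.975×10⁷ K⁴.
T = (3.975×10⁷)^(1/4).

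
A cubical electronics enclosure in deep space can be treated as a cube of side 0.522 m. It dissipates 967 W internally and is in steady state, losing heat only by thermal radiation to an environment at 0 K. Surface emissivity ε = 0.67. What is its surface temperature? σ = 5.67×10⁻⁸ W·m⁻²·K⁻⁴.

Steady state: internal power = radiated power, P = εσA T⁴.
Radiating area A = 6L² = 1.635 m².
T⁴ = P/(εσA) = 967/(0.67·5.67×10⁻⁸·1.635) = 1.557×10¹⁰ K⁴.
T = (1.557×10¹⁰)^(1/4).

T ≈ 353 K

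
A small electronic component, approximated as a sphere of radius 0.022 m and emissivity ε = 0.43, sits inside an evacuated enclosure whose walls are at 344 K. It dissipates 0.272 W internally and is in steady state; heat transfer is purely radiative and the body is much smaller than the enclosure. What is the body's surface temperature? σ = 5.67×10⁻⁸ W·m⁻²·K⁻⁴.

T ≈ 355 K

For a small grey body in a large enclosure, net radiated power = εσA(T⁴ − T_w⁴).
Steady state: P = εσA(T⁴ − T_w⁴) with A = 4πr² = 0.006082 m².
T⁴ = P/(εσA) + T_w⁴ = 0.272/(0.43·5.67×10⁻⁸·0.006082) + (344)⁴
    = 1.834×10⁹ + 1.400×10¹⁰ = 1.584×10¹⁰ K⁴.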